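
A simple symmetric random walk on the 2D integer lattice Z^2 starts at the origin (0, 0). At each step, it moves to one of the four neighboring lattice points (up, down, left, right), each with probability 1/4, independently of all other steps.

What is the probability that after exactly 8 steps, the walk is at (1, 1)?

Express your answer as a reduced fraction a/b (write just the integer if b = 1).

Let h be the number of horizontal steps (so 8-h are vertical). To end at (1,1) need (h+1)/2 right-steps and ((8-h)+1)/2 up-steps.
Sum over h with 1 ≤ h ≤ 7, h ≡ 1 (mod 2), 8-h ≡ 1 (mod 2):
h=1: C(8,1)·C(1,1)·C(7,4) = 8·1·35 = 280
h=3: C(8,3)·C(3,2)·C(5,3) = 56·3·10 = 1680
h=5: C(8,5)·C(5,3)·C(3,2) = 56·10·3 = 1680
h=7: C(8,7)·C(7,4)·C(1,1) = 8·35·1 = 280
Total favorable: 3920
Total paths: 4^8 = 65536
P = 3920/65536 = 245/4096

Answer: 245/4096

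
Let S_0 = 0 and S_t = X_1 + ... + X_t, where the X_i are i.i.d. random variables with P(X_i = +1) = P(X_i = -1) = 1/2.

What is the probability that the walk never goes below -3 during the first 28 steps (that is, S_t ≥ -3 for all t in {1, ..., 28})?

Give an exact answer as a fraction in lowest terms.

Answer: 145422675/268435456

Derivation:
Let f(t,s) = #length-t paths at position s with S_1..S_t all ≥ -3.
f(t,s) = f(t-1,s-1) + f(t-1,s+1) for s ≥ -3; f(t,s) = 0 for s < -3.
t=0: f(0,0)=1
t=1: f(1,-1)=1 f(1,1)=1
t=2: f(2,-2)=1 f(2,0)=2 f(2,2)=1
t=3: f(3,-3)=1 f(3,-1)=3 f(3,1)=3 f(3,3)=1
t=4: f(4,-2)=4 f(4,0)=6 f(4,2)=4 f(4,4)=1
t=5: f(5,-3)=4 f(5,-1)=10 f(5,1)=10 f(5,3)=5 f(5,5)=1
t=6: f(6,-2)=14 f(6,0)=20 f(6,2)=15 f(6,4)=6 f(6,6)=1
t=7: f(7,-3)=14 f(7,-1)=34 f(7,1)=35 f(7,3)=21 f(7,5)=7 f(7,7)=1
t=8: f(8,-2)=48 f(8,0)=69 f(8,2)=56 f(8,4)=28 f(8,6)=8 f(8,8)=1
t=9: f(9,-3)=48 f(9,-1)=117 f(9,1)=125 f(9,3)=84 f(9,5)=36 f(9,7)=9 f(9,9)=1
t=10: f(10,-2)=165 f(10,0)=242 f(10,2)=209 f(10,4)=120 f(10,6)=45 f(10,8)=10 f(10,10)=1
t=11: f(11,-3)=165 f(11,-1)=407 f(11,1)=451 f(11,3)=329 f(11,5)=165 f(11,7)=55 f(11,9)=11 f(11,11)=1
t=12: f(12,-2)=572 f(12,0)=858 f(12,2)=780 f(12,4)=494 f(12,6)=220 f(12,8)=66 f(12,10)=12 f(12,12)=1
t=13: f(13,-3)=572 f(13,-1)=1430 f(13,1)=1638 f(13,3)=1274 f(13,5)=714 f(13,7)=286 f(13,9)=78 f(13,11)=13 f(13,13)=1
t=14: f(14,-2)=2002 f(14,0)=3068 f(14,2)=2912 f(14,4)=1988 f(14,6)=1000 f(14,8)=364 f(14,10)=91 f(14,12)=14 f(14,14)=1
t=15: f(15,-3)=2002 f(15,-1)=5070 f(15,1)=5980 f(15,3)=4900 f(15,5)=2988 f(15,7)=1364 f(15,9)=455 f(15,11)=105 f(15,13)=15 f(15,15)=1
t=16: f(16,-2)=7072 f(16,0)=11050 f(16,2)=10880 f(16,4)=7888 f(16,6)=4352 f(16,8)=1819 f(16,10)=560 f(16,12)=120 f(16,14)=16 f(16,16)=1
t=17: f(17,-3)=7072 f(17,-1)=18122 f(17,1)=21930 f(17,3)=18768 f(17,5)=12240 f(17,7)=6171 f(17,9)=2379 f(17,11)=680 f(17,13)=136 f(17,15)=17 f(17,17)=1
t=18: f(18,-2)=25194 f(18,0)=40052 f(18,2)=40698 f(18,4)=31008 f(18,6)=18411 f(18,8)=8550 f(18,10)=3059 f(18,12)=816 f(18,14)=153 f(18,16)=18 f(18,18)=1
t=19: f(19,-3)=25194 f(19,-1)=65246 f(19,1)=80750 f(19,3)=71706 f(19,5)=49419 f(19,7)=26961 f(19,9)=11609 f(19,11)=3875 f(19,13)=969 f(19,15)=171 f(19,17)=19 f(19,19)=1
t=20: f(20,-2)=90440 f(20,0)=145996 f(20,2)=152456 f(20,4)=121125 f(20,6)=76380 f(20,8)=38570 f(20,10)=15484 f(20,12)=4844 f(20,14)=1140 f(20,16)=190 f(20,18)=20 f(20,20)=1
t=21: f(21,-3)=90440 f(21,-1)=236436 f(21,1)=298452 f(21,3)=273581 f(21,5)=197505 f(21,7)=114950 f(21,9)=54054 f(21,11)=20328 f(21,13)=5984 f(21,15)=1330 f(21,17)=210 f(21,19)=21 f(21,21)=1
t=22: f(22,-2)=326876 f(22,0)=534888 f(22,2)=572033 f(22,4)=471086 f(22,6)=312455 f(22,8)=169004 f(22,10)=74382 f(22,12)=26312 f(22,14)=7314 f(22,16)=1540 f(22,18)=231 f(22,20)=22 f(22,22)=1
t=23: f(23,-3)=326876 f(23,-1)=861764 f(23,1)=1106921 f(23,3)=1043119 f(23,5)=783541 f(23,7)=481459 f(23,9)=243386 f(23,11)=100694 f(23,13)=33626 f(23,15)=8854 f(23,17)=1771 f(23,19)=253 f(23,21)=23 f(23,23)=1
t=24: f(24,-2)=1188640 f(24,0)=1968685 f(24,2)=2150040 f(24,4)=1826660 f(24,6)=1265000 f(24,8)=724845 f(24,10)=344080 f(24,12)=134320 f(24,14)=42480 f(24,16)=10625 f(24,18)=2024 f(24,20)=276 f(24,22)=24 f(24,24)=1
t=25: f(25,-3)=1188640 f(25,-1)=3157325 f(25,1)=4118725 f(25,3)=3976700 f(25,5)=3091660 f(25,7)=1989845 f(25,9)=1068925 f(25,11)=478400 f(25,13)=176800 f(25,15)=53105 f(25,17)=12649 f(25,19)=2300 f(25,21)=300 f(25,23)=25 f(25,25)=1
t=26: f(26,-2)=4345965 f(26,0)=7276050 f(26,2)=8095425 f(26,4)=7068360 f(26,6)=5081505 f(26,8)=3058770 f(26,10)=1547325 f(26,12)=655200 f(26,14)=229905 f(26,16)=65754 f(26,18)=14949 f(26,20)=2600 f(26,22)=325 f(26,24)=26 f(26,26)=1
t=27: f(27,-3)=4345965 f(27,-1)=11622015 f(27,1)=15371475 f(27,3)=15163785 f(27,5)=12149865 f(27,7)=8140275 f(27,9)=4606095 f(27,11)=2202525 f(27,13)=885105 f(27,15)=295659 f(27,17)=80703 f(27,19)=17549 f(27,21)=2925 f(27,23)=351 f(27,25)=27 f(27,27)=1
t=28: f(28,-2)=15967980 f(28,0)=26993490 f(28,2)=30535260 f(28,4)=27313650 f(28,6)=20290140 f(28,8)=12746370 f(28,10)=6808620 f(28,12)=3087630 f(28,14)=1180764 f(28,16)=376362 f(28,18)=98252 f(28,20)=20474 f(28,22)=3276 f(28,24)=378 f(28,26)=28 f(28,28)=1
Σ_s f(28,s) = 145422675
P = 145422675/268435456 = 145422675/268435456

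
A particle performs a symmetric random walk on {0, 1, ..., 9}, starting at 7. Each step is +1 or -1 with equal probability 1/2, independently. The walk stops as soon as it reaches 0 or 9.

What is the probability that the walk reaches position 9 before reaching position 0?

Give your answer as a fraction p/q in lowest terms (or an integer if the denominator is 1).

Symmetric walk (p = 1/2): the harmonic-function argument gives P(hit 9 before 0 | start at 7) = a/N.
P = 7/9 = 7/9

Answer: 7/9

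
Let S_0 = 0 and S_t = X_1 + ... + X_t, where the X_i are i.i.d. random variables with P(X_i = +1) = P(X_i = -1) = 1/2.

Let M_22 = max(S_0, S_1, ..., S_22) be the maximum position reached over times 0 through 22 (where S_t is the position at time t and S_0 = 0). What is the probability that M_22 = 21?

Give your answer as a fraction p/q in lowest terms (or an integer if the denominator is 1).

Answer: 1/4194304

Derivation:
Let M_22 = max(S_0,...,S_22). Use the reflection principle: for j ≥ 1, #{paths with M_22 ≥ j} = #{S_22 ≥ j} + #{S_22 ≥ j+1}.
By reflection, #{M_22 ≥ 21} = #{S_22 ≥ 21} + #{S_22 ≥ 22} = 1 + 1 = 2.
#{M_22 ≥ 22} = #{S_22 ≥ 22} + #{S_22 ≥ 23} = 1 + 0 = 1.
#{M_22 = 21} = 2 - 1 = 1.
P(M_22 = 21) = 1/4194304 = 1/4194304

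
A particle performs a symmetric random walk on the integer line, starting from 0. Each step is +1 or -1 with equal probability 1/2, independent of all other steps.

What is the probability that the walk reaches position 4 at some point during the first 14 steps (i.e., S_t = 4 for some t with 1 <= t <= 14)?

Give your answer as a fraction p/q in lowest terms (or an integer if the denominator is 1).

Answer: 309/1024

Derivation:
Count via complement. Let g(t,s) = #length-t paths at position s with S_1..S_t all ≠ 4.
g(t,s) = g(t-1,s-1) + g(t-1,s+1) for s ≠ 4; g(t,4) = 0.
t=0: g(0,0)=1
t=1: g(1,-1)=1 g(1,1)=1
t=2: g(2,-2)=1 g(2,0)=2 g(2,2)=1
t=3: g(3,-3)=1 g(3,-1)=3 g(3,1)=3 g(3,3)=1
t=4: g(4,-4)=1 g(4,-2)=4 g(4,0)=6 g(4,2)=4
t=5: g(5,-5)=1 g(5,-3)=5 g(5,-1)=10 g(5,1)=10 g(5,3)=4
t=6: g(6,-6)=1 g(6,-4)=6 g(6,-2)=15 g(6,0)=20 g(6,2)=14
t=7: g(7,-7)=1 g(7,-5)=7 g(7,-3)=21 g(7,-1)=35 g(7,1)=34 g(7,3)=14
t=8: g(8,-8)=1 g(8,-6)=8 g(8,-4)=28 g(8,-2)=56 g(8,0)=69 g(8,2)=48
t=9: g(9,-9)=1 g(9,-7)=9 g(9,-5)=36 g(9,-3)=84 g(9,-1)=125 g(9,1)=117 g(9,3)=48
t=10: g(10,-10)=1 g(10,-8)=10 g(10,-6)=45 g(10,-4)=120 g(10,-2)=209 g(10,0)=242 g(10,2)=165
t=11: g(11,-11)=1 g(11,-9)=11 g(11,-7)=55 g(11,-5)=165 g(11,-3)=329 g(11,-1)=451 g(11,1)=407 g(11,3)=165
t=12: g(12,-12)=1 g(12,-10)=12 g(12,-8)=66 g(12,-6)=220 g(12,-4)=494 g(12,-2)=780 g(12,0)=858 g(12,2)=572
t=13: g(13,-13)=1 g(13,-11)=13 g(13,-9)=78 g(13,-7)=286 g(13,-5)=714 g(13,-3)=1274 g(13,-1)=1638 g(13,1)=1430 g(13,3)=572
t=14: g(14,-14)=1 g(14,-12)=14 g(14,-10)=91 g(14,-8)=364 g(14,-6)=1000 g(14,-4)=1988 g(14,-2)=2912 g(14,0)=3068 g(14,2)=2002
Paths never hitting 4: Σ_s g(14,s) = 11440
Paths hitting 4: 2^14 - 11440 = 4944
P = 4944/16384 = 309/1024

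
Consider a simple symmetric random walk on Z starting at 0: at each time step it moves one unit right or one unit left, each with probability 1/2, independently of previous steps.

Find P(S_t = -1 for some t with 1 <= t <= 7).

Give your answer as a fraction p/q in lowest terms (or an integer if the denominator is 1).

Count via complement. Let g(t,s) = #length-t paths at position s with S_1..S_t all ≠ -1.
g(t,s) = g(t-1,s-1) + g(t-1,s+1) for s ≠ -1; g(t,-1) = 0.
t=0: g(0,0)=1
t=1: g(1,1)=1
t=2: g(2,0)=1 g(2,2)=1
t=3: g(3,1)=2 g(3,3)=1
t=4: g(4,0)=2 g(4,2)=3 g(4,4)=1
t=5: g(5,1)=5 g(5,3)=4 g(5,5)=1
t=6: g(6,0)=5 g(6,2)=9 g(6,4)=5 g(6,6)=1
t=7: g(7,1)=14 g(7,3)=14 g(7,5)=6 g(7,7)=1
Paths never hitting -1: Σ_s g(7,s) = 35
Paths hitting -1: 2^7 - 35 = 93
P = 93/128 = 93/128

Answer: 93/128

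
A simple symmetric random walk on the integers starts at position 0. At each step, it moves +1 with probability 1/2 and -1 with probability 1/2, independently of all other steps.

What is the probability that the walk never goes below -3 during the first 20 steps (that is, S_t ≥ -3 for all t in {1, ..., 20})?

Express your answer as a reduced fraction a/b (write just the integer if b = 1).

Let f(t,s) = #length-t paths at position s with S_1..S_t all ≥ -3.
f(t,s) = f(t-1,s-1) + f(t-1,s+1) for s ≥ -3; f(t,s) = 0 for s < -3.
t=0: f(0,0)=1
t=1: f(1,-1)=1 f(1,1)=1
t=2: f(2,-2)=1 f(2,0)=2 f(2,2)=1
t=3: f(3,-3)=1 f(3,-1)=3 f(3,1)=3 f(3,3)=1
t=4: f(4,-2)=4 f(4,0)=6 f(4,2)=4 f(4,4)=1
t=5: f(5,-3)=4 f(5,-1)=10 f(5,1)=10 f(5,3)=5 f(5,5)=1
t=6: f(6,-2)=14 f(6,0)=20 f(6,2)=15 f(6,4)=6 f(6,6)=1
t=7: f(7,-3)=14 f(7,-1)=34 f(7,1)=35 f(7,3)=21 f(7,5)=7 f(7,7)=1
t=8: f(8,-2)=48 f(8,0)=69 f(8,2)=56 f(8,4)=28 f(8,6)=8 f(8,8)=1
t=9: f(9,-3)=48 f(9,-1)=117 f(9,1)=125 f(9,3)=84 f(9,5)=36 f(9,7)=9 f(9,9)=1
t=10: f(10,-2)=165 f(10,0)=242 f(10,2)=209 f(10,4)=120 f(10,6)=45 f(10,8)=10 f(10,10)=1
t=11: f(11,-3)=165 f(11,-1)=407 f(11,1)=451 f(11,3)=329 f(11,5)=165 f(11,7)=55 f(11,9)=11 f(11,11)=1
t=12: f(12,-2)=572 f(12,0)=858 f(12,2)=780 f(12,4)=494 f(12,6)=220 f(12,8)=66 f(12,10)=12 f(12,12)=1
t=13: f(13,-3)=572 f(13,-1)=1430 f(13,1)=1638 f(13,3)=1274 f(13,5)=714 f(13,7)=286 f(13,9)=78 f(13,11)=13 f(13,13)=1
t=14: f(14,-2)=2002 f(14,0)=3068 f(14,2)=2912 f(14,4)=1988 f(14,6)=1000 f(14,8)=364 f(14,10)=91 f(14,12)=14 f(14,14)=1
t=15: f(15,-3)=2002 f(15,-1)=5070 f(15,1)=5980 f(15,3)=4900 f(15,5)=2988 f(15,7)=1364 f(15,9)=455 f(15,11)=105 f(15,13)=15 f(15,15)=1
t=16: f(16,-2)=7072 f(16,0)=11050 f(16,2)=10880 f(16,4)=7888 f(16,6)=4352 f(16,8)=1819 f(16,10)=560 f(16,12)=120 f(16,14)=16 f(16,16)=1
t=17: f(17,-3)=7072 f(17,-1)=18122 f(17,1)=21930 f(17,3)=18768 f(17,5)=12240 f(17,7)=6171 f(17,9)=2379 f(17,11)=680 f(17,13)=136 f(17,15)=17 f(17,17)=1
t=18: f(18,-2)=25194 f(18,0)=40052 f(18,2)=40698 f(18,4)=31008 f(18,6)=18411 f(18,8)=8550 f(18,10)=3059 f(18,12)=816 f(18,14)=153 f(18,16)=18 f(18,18)=1
t=19: f(19,-3)=25194 f(19,-1)=65246 f(19,1)=80750 f(19,3)=71706 f(19,5)=49419 f(19,7)=26961 f(19,9)=11609 f(19,11)=3875 f(19,13)=969 f(19,15)=171 f(19,17)=19 f(19,19)=1
t=20: f(20,-2)=90440 f(20,0)=145996 f(20,2)=152456 f(20,4)=121125 f(20,6)=76380 f(20,8)=38570 f(20,10)=15484 f(20,12)=4844 f(20,14)=1140 f(20,16)=190 f(20,18)=20 f(20,20)=1
Σ_s f(20,s) = 646646
P = 646646/1048576 = 323323/524288

Answer: 323323/524288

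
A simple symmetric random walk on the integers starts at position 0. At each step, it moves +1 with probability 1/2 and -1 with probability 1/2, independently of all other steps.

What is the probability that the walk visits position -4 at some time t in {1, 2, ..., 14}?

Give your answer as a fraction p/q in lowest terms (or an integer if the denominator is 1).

Count via complement. Let g(t,s) = #length-t paths at position s with S_1..S_t all ≠ -4.
g(t,s) = g(t-1,s-1) + g(t-1,s+1) for s ≠ -4; g(t,-4) = 0.
t=0: g(0,0)=1
t=1: g(1,-1)=1 g(1,1)=1
t=2: g(2,-2)=1 g(2,0)=2 g(2,2)=1
t=3: g(3,-3)=1 g(3,-1)=3 g(3,1)=3 g(3,3)=1
t=4: g(4,-2)=4 g(4,0)=6 g(4,2)=4 g(4,4)=1
t=5: g(5,-3)=4 g(5,-1)=10 g(5,1)=10 g(5,3)=5 g(5,5)=1
t=6: g(6,-2)=14 g(6,0)=20 g(6,2)=15 g(6,4)=6 g(6,6)=1
t=7: g(7,-3)=14 g(7,-1)=34 g(7,1)=35 g(7,3)=21 g(7,5)=7 g(7,7)=1
t=8: g(8,-2)=48 g(8,0)=69 g(8,2)=56 g(8,4)=28 g(8,6)=8 g(8,8)=1
t=9: g(9,-3)=48 g(9,-1)=117 g(9,1)=125 g(9,3)=84 g(9,5)=36 g(9,7)=9 g(9,9)=1
t=10: g(10,-2)=165 g(10,0)=242 g(10,2)=209 g(10,4)=120 g(10,6)=45 g(10,8)=10 g(10,10)=1
t=11: g(11,-3)=165 g(11,-1)=407 g(11,1)=451 g(11,3)=329 g(11,5)=165 g(11,7)=55 g(11,9)=11 g(11,11)=1
t=12: g(12,-2)=572 g(12,0)=858 g(12,2)=780 g(12,4)=494 g(12,6)=220 g(12,8)=66 g(12,10)=12 g(12,12)=1
t=13: g(13,-3)=572 g(13,-1)=1430 g(13,1)=1638 g(13,3)=1274 g(13,5)=714 g(13,7)=286 g(13,9)=78 g(13,11)=13 g(13,13)=1
t=14: g(14,-2)=2002 g(14,0)=3068 g(14,2)=2912 g(14,4)=1988 g(14,6)=1000 g(14,8)=364 g(14,10)=91 g(14,12)=14 g(14,14)=1
Paths never hitting -4: Σ_s g(14,s) = 11440
Paths hitting -4: 2^14 - 11440 = 4944
P = 4944/16384 = 309/1024

Answer: 309/1024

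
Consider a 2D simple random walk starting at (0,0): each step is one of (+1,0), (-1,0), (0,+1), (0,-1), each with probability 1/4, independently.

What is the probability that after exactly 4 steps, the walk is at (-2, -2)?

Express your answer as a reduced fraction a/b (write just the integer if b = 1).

Let h be the number of horizontal steps (so 4-h are vertical). To end at (-2,-2) need (h-2)/2 right-steps and ((4-h)-2)/2 up-steps.
Sum over h with 2 ≤ h ≤ 2, h ≡ 0 (mod 2), 4-h ≡ 0 (mod 2):
h=2: C(4,2)·C(2,0)·C(2,0) = 6·1·1 = 6
Total favorable: 6
Total paths: 4^4 = 256
P = 6/256 = 3/128

Answer: 3/128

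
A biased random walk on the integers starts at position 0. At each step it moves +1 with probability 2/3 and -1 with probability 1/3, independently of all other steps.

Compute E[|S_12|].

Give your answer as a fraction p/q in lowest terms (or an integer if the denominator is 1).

Answer: 257372/59049

Derivation:
S_12 takes values m ≡ 0 (mod 2) with |m| ≤ 12; P(S_12=m) = C(12,(12+m)/2) · (2/3)^((12+m)/2) · (1/3)^((12-m)/2).
Distribution: P(S=-12)=1/531441, P(S=-10)=8/177147, P(S=-8)=88/177147, P(S=-6)=1760/531441, P(S=-4)=880/59049, P(S=-2)=2816/59049, P(S=0)=19712/177147, P(S=2)=11264/59049, P(S=4)=14080/59049, P(S=6)=112640/531441, P(S=8)=22528/177147, P(S=10)=8192/177147, P(S=12)=4096/531441
E[|S_12|] = Σ_m |m|·P(S_12=m) = 257372/59049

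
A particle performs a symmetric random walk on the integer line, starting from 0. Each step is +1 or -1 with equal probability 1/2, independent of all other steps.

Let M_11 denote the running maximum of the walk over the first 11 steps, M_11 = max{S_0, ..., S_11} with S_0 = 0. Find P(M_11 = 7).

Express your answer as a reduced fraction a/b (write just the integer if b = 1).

Answer: 55/2048

Derivation:
Let M_11 = max(S_0,...,S_11). Use the reflection principle: for j ≥ 1, #{paths with M_11 ≥ j} = #{S_11 ≥ j} + #{S_11 ≥ j+1}.
By reflection, #{M_11 ≥ 7} = #{S_11 ≥ 7} + #{S_11 ≥ 8} = 67 + 12 = 79.
#{M_11 ≥ 8} = #{S_11 ≥ 8} + #{S_11 ≥ 9} = 12 + 12 = 24.
#{M_11 = 7} = 79 - 24 = 55.
P(M_11 = 7) = 55/2048 = 55/2048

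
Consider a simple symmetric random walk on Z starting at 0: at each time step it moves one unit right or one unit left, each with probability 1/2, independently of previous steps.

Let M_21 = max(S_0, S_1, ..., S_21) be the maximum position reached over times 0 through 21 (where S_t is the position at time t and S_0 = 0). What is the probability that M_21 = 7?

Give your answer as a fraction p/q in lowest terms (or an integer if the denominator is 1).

Let M_21 = max(S_0,...,S_21). Use the reflection principle: for j ≥ 1, #{paths with M_21 ≥ j} = #{S_21 ≥ j} + #{S_21 ≥ j+1}.
By reflection, #{M_21 ≥ 7} = #{S_21 ≥ 7} + #{S_21 ≥ 8} = 198440 + 82160 = 280600.
#{M_21 ≥ 8} = #{S_21 ≥ 8} + #{S_21 ≥ 9} = 82160 + 82160 = 164320.
#{M_21 = 7} = 280600 - 164320 = 116280.
P(M_21 = 7) = 116280/2097152 = 14535/262144

Answer: 14535/262144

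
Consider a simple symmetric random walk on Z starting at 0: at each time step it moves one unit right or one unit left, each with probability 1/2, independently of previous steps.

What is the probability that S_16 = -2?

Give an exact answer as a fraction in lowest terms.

To reach position -2 after 16 steps: need 7 steps of +1 and 9 of -1.
Favorable paths: C(16,7) = 11440
Total paths: 2^16 = 65536
P = 11440/65536 = 715/4096

Answer: 715/4096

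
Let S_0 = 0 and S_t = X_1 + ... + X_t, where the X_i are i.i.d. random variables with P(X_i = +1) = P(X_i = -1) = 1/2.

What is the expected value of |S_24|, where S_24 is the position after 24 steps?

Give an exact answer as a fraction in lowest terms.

S_24 takes values m ≡ 0 (mod 2) with |m| ≤ 24; P(S_24=m) = C(24,(24+m)/2)/2^24.
Total paths: 2^24 = 16777216
Distribution: P(S=-24)=1/16777216, P(S=-22)=24/16777216, P(S=-20)=276/16777216, P(S=-18)=2024/16777216, P(S=-16)=10626/16777216, P(S=-14)=42504/16777216, P(S=-12)=134596/16777216, P(S=-10)=346104/16777216, P(S=-8)=735471/16777216, P(S=-6)=1307504/16777216, P(S=-4)=1961256/16777216, P(S=-2)=2496144/16777216, P(S=0)=2704156/16777216, P(S=2)=2496144/16777216, P(S=4)=1961256/16777216, P(S=6)=1307504/16777216, P(S=8)=735471/16777216, P(S=10)=346104/16777216, P(S=12)=134596/16777216, P(S=14)=42504/16777216, P(S=16)=10626/16777216, P(S=18)=2024/16777216, P(S=20)=276/16777216, P(S=22)=24/16777216, P(S=24)=1/16777216
E[|S_24|] = Σ_m |m|·P(S_24=m) = 64899744/16777216 = 2028117/524288

Answer: 2028117/524288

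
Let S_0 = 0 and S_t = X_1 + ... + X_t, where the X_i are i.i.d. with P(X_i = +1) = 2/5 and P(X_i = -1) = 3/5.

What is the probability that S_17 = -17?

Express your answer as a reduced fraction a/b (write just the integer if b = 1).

To reach position -17 after 17 steps: need 0 steps of +1 and 17 steps of -1.
Number of such sequences: C(17,0) = 1
Each has probability (2/5)^0 · (3/5)^17 = 129140163/762939453125
P = 1 · 129140163/762939453125 = 129140163/762939453125

Answer: 129140163/762939453125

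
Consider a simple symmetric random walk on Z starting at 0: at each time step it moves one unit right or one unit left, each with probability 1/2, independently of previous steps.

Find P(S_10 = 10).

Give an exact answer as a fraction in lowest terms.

Answer: 1/1024

Derivation:
To reach position 10 after 10 steps: need 10 steps of +1 and 0 of -1.
Favorable paths: C(10,10) = 1
Total paths: 2^10 = 1024
P = 1/1024 = 1/1024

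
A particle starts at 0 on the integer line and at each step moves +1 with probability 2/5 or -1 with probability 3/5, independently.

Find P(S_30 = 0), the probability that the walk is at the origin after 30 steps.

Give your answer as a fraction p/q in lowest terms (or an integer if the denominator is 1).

Answer: 14586785749733474304/186264514923095703125

Derivation:
To be at 0 after 30 steps: need exactly 15 steps of +1 and 15 of -1.
Number of such sequences: C(30,15) = 155117520
Each has probability (2/5)^15 · (3/5)^15 = 470184984576/931322574615478515625
P = 155117520 · 470184984576/931322574615478515625 = 14586785749733474304/186264514923095703125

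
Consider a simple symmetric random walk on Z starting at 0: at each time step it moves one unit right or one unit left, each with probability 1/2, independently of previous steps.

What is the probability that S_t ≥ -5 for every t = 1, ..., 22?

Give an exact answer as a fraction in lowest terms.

Answer: 1656667/2097152

Derivation:
Let f(t,s) = #length-t paths at position s with S_1..S_t all ≥ -5.
f(t,s) = f(t-1,s-1) + f(t-1,s+1) for s ≥ -5; f(t,s) = 0 for s < -5.
t=0: f(0,0)=1
t=1: f(1,-1)=1 f(1,1)=1
t=2: f(2,-2)=1 f(2,0)=2 f(2,2)=1
t=3: f(3,-3)=1 f(3,-1)=3 f(3,1)=3 f(3,3)=1
t=4: f(4,-4)=1 f(4,-2)=4 f(4,0)=6 f(4,2)=4 f(4,4)=1
t=5: f(5,-5)=1 f(5,-3)=5 f(5,-1)=10 f(5,1)=10 f(5,3)=5 f(5,5)=1
t=6: f(6,-4)=6 f(6,-2)=15 f(6,0)=20 f(6,2)=15 f(6,4)=6 f(6,6)=1
t=7: f(7,-5)=6 f(7,-3)=21 f(7,-1)=35 f(7,1)=35 f(7,3)=21 f(7,5)=7 f(7,7)=1
t=8: f(8,-4)=27 f(8,-2)=56 f(8,0)=70 f(8,2)=56 f(8,4)=28 f(8,6)=8 f(8,8)=1
t=9: f(9,-5)=27 f(9,-3)=83 f(9,-1)=126 f(9,1)=126 f(9,3)=84 f(9,5)=36 f(9,7)=9 f(9,9)=1
t=10: f(10,-4)=110 f(10,-2)=209 f(10,0)=252 f(10,2)=210 f(10,4)=120 f(10,6)=45 f(10,8)=10 f(10,10)=1
t=11: f(11,-5)=110 f(11,-3)=319 f(11,-1)=461 f(11,1)=462 f(11,3)=330 f(11,5)=165 f(11,7)=55 f(11,9)=11 f(11,11)=1
t=12: f(12,-4)=429 f(12,-2)=780 f(12,0)=923 f(12,2)=792 f(12,4)=495 f(12,6)=220 f(12,8)=66 f(12,10)=12 f(12,12)=1
t=13: f(13,-5)=429 f(13,-3)=1209 f(13,-1)=1703 f(13,1)=1715 f(13,3)=1287 f(13,5)=715 f(13,7)=286 f(13,9)=78 f(13,11)=13 f(13,13)=1
t=14: f(14,-4)=1638 f(14,-2)=2912 f(14,0)=3418 f(14,2)=3002 f(14,4)=2002 f(14,6)=1001 f(14,8)=364 f(14,10)=91 f(14,12)=14 f(14,14)=1
t=15: f(15,-5)=1638 f(15,-3)=4550 f(15,-1)=6330 f(15,1)=6420 f(15,3)=5004 f(15,5)=3003 f(15,7)=1365 f(15,9)=455 f(15,11)=105 f(15,13)=15 f(15,15)=1
t=16: f(16,-4)=6188 f(16,-2)=10880 f(16,0)=12750 f(16,2)=11424 f(16,4)=8007 f(16,6)=4368 f(16,8)=1820 f(16,10)=560 f(16,12)=120 f(16,14)=16 f(16,16)=1
t=17: f(17,-5)=6188 f(17,-3)=17068 f(17,-1)=23630 f(17,1)=24174 f(17,3)=19431 f(17,5)=12375 f(17,7)=6188 f(17,9)=2380 f(17,11)=680 f(17,13)=136 f(17,15)=17 f(17,17)=1
t=18: f(18,-4)=23256 f(18,-2)=40698 f(18,0)=47804 f(18,2)=43605 f(18,4)=31806 f(18,6)=18563 f(18,8)=8568 f(18,10)=3060 f(18,12)=816 f(18,14)=153 f(18,16)=18 f(18,18)=1
t=19: f(19,-5)=23256 f(19,-3)=63954 f(19,-1)=88502 f(19,1)=91409 f(19,3)=75411 f(19,5)=50369 f(19,7)=27131 f(19,9)=11628 f(19,11)=3876 f(19,13)=969 f(19,15)=171 f(19,17)=19 f(19,19)=1
t=20: f(20,-4)=87210 f(20,-2)=152456 f(20,0)=179911 f(20,2)=166820 f(20,4)=125780 f(20,6)=77500 f(20,8)=38759 f(20,10)=15504 f(20,12)=4845 f(20,14)=1140 f(20,16)=190 f(20,18)=20 f(20,20)=1
t=21: f(21,-5)=87210 f(21,-3)=239666 f(21,-1)=332367 f(21,1)=346731 f(21,3)=292600 f(21,5)=203280 f(21,7)=116259 f(21,9)=54263 f(21,11)=20349 f(21,13)=5985 f(21,15)=1330 f(21,17)=210 f(21,19)=21 f(21,21)=1
t=22: f(22,-4)=326876 f(22,-2)=572033 f(22,0)=679098 f(22,2)=639331 f(22,4)=495880 f(22,6)=319539 f(22,8)=170522 f(22,10)=74612 f(22,12)=26334 f(22,14)=7315 f(22,16)=1540 f(22,18)=231 f(22,20)=22 f(22,22)=1
Σ_s f(22,s) = 3313334
P = 3313334/4194304 = 1656667/2097152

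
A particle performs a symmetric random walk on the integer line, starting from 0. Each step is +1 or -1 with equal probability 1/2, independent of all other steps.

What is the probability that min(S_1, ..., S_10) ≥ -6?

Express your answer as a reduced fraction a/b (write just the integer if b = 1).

Answer: 501/512

Derivation:
Let f(t,s) = #length-t paths at position s with S_1..S_t all ≥ -6.
f(t,s) = f(t-1,s-1) + f(t-1,s+1) for s ≥ -6; f(t,s) = 0 for s < -6.
t=0: f(0,0)=1
t=1: f(1,-1)=1 f(1,1)=1
t=2: f(2,-2)=1 f(2,0)=2 f(2,2)=1
t=3: f(3,-3)=1 f(3,-1)=3 f(3,1)=3 f(3,3)=1
t=4: f(4,-4)=1 f(4,-2)=4 f(4,0)=6 f(4,2)=4 f(4,4)=1
t=5: f(5,-5)=1 f(5,-3)=5 f(5,-1)=10 f(5,1)=10 f(5,3)=5 f(5,5)=1
t=6: f(6,-6)=1 f(6,-4)=6 f(6,-2)=15 f(6,0)=20 f(6,2)=15 f(6,4)=6 f(6,6)=1
t=7: f(7,-5)=7 f(7,-3)=21 f(7,-1)=35 f(7,1)=35 f(7,3)=21 f(7,5)=7 f(7,7)=1
t=8: f(8,-6)=7 f(8,-4)=28 f(8,-2)=56 f(8,0)=70 f(8,2)=56 f(8,4)=28 f(8,6)=8 f(8,8)=1
t=9: f(9,-5)=35 f(9,-3)=84 f(9,-1)=126 f(9,1)=126 f(9,3)=84 f(9,5)=36 f(9,7)=9 f(9,9)=1
t=10: f(10,-6)=35 f(10,-4)=119 f(10,-2)=210 f(10,0)=252 f(10,2)=210 f(10,4)=120 f(10,6)=45 f(10,8)=10 f(10,10)=1
Σ_s f(10,s) = 1002
P = 1002/1024 = 501/512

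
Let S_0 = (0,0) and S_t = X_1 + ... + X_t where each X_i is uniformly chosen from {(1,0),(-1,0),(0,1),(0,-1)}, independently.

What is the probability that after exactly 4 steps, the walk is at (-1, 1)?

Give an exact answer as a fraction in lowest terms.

Let h be the number of horizontal steps (so 4-h are vertical). To end at (-1,1) need (h-1)/2 right-steps and ((4-h)+1)/2 up-steps.
Sum over h with 1 ≤ h ≤ 3, h ≡ 1 (mod 2), 4-h ≡ 1 (mod 2):
h=1: C(4,1)·C(1,0)·C(3,2) = 4·1·3 = 12
h=3: C(4,3)·C(3,1)·C(1,1) = 4·3·1 = 12
Total favorable: 24
Total paths: 4^4 = 256
P = 24/256 = 3/32

Answer: 3/32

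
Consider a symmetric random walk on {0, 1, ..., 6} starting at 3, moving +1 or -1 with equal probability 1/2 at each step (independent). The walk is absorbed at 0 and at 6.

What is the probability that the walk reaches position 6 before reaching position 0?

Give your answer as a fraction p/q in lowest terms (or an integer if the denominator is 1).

Answer: 1/2

Derivation:
Symmetric walk (p = 1/2): the harmonic-function argument gives P(hit 6 before 0 | start at 3) = a/N.
P = 3/6 = 1/2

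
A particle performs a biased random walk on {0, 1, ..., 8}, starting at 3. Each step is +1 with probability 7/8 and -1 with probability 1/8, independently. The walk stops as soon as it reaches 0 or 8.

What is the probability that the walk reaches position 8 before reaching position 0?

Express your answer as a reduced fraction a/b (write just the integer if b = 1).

Answer: 957999/960800

Derivation:
Biased walk: p = 7/8, q = 1/8, r = q/p = 1/7
Gambler's ruin: P(hit 8 before 0 | start at 3) = (1 - r^a)/(1 - r^N)
r^3 = 1/343; r^8 = 1/5764801
P = (1 - 1/343) / (1 - 1/5764801) = 342/343 / 5764800/5764801 = 957999/960800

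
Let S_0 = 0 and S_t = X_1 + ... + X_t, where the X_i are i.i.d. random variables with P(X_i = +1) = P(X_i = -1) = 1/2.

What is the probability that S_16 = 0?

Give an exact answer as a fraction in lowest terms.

Answer: 6435/32768

Derivation:
To return to 0 after 16 steps: need exactly 8 steps of +1 and 8 of -1.
Favorable paths: C(16,8) = 12870
Total paths: 2^16 = 65536
P = 12870/65536 = 6435/32768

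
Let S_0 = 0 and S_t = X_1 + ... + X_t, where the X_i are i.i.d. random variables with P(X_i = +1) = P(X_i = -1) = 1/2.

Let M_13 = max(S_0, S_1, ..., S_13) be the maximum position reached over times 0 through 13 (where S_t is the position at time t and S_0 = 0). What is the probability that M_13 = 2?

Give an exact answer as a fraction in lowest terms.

Answer: 1287/8192

Derivation:
Let M_13 = max(S_0,...,S_13). Use the reflection principle: for j ≥ 1, #{paths with M_13 ≥ j} = #{S_13 ≥ j} + #{S_13 ≥ j+1}.
By reflection, #{M_13 ≥ 2} = #{S_13 ≥ 2} + #{S_13 ≥ 3} = 2380 + 2380 = 4760.
#{M_13 ≥ 3} = #{S_13 ≥ 3} + #{S_13 ≥ 4} = 2380 + 1093 = 3473.
#{M_13 = 2} = 4760 - 3473 = 1287.
P(M_13 = 2) = 1287/8192 = 1287/8192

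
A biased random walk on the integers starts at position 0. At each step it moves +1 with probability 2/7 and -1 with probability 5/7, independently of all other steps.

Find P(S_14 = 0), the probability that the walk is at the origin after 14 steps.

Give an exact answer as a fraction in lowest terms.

To be at 0 after 14 steps: need exactly 7 steps of +1 and 7 of -1.
Number of such sequences: C(14,7) = 3432
Each has probability (2/7)^7 · (5/7)^7 = 10000000/678223072849
P = 3432 · 10000000/678223072849 = 34320000000/678223072849

Answer: 34320000000/678223072849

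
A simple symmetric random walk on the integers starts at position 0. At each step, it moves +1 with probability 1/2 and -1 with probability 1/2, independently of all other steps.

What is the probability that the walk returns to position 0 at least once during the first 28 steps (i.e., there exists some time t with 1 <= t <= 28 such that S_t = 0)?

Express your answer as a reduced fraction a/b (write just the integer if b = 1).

Count via complement. Let g(t,s) = #length-t paths at position s with S_1..S_t all ≠ 0.
g(t,s) = g(t-1,s-1) + g(t-1,s+1) for s ≠ 0; g(t,0) = 0.
t=0: g(0,0)=1
t=1: g(1,-1)=1 g(1,1)=1
t=2: g(2,-2)=1 g(2,2)=1
t=3: g(3,-3)=1 g(3,-1)=1 g(3,1)=1 g(3,3)=1
t=4: g(4,-4)=1 g(4,-2)=2 g(4,2)=2 g(4,4)=1
t=5: g(5,-5)=1 g(5,-3)=3 g(5,-1)=2 g(5,1)=2 g(5,3)=3 g(5,5)=1
t=6: g(6,-6)=1 g(6,-4)=4 g(6,-2)=5 g(6,2)=5 g(6,4)=4 g(6,6)=1
t=7: g(7,-7)=1 g(7,-5)=5 g(7,-3)=9 g(7,-1)=5 g(7,1)=5 g(7,3)=9 g(7,5)=5 g(7,7)=1
t=8: g(8,-8)=1 g(8,-6)=6 g(8,-4)=14 g(8,-2)=14 g(8,2)=14 g(8,4)=14 g(8,6)=6 g(8,8)=1
t=9: g(9,-9)=1 g(9,-7)=7 g(9,-5)=20 g(9,-3)=28 g(9,-1)=14 g(9,1)=14 g(9,3)=28 g(9,5)=20 g(9,7)=7 g(9,9)=1
t=10: g(10,-10)=1 g(10,-8)=8 g(10,-6)=27 g(10,-4)=48 g(10,-2)=42 g(10,2)=42 g(10,4)=48 g(10,6)=27 g(10,8)=8 g(10,10)=1
t=11: g(11,-11)=1 g(11,-9)=9 g(11,-7)=35 g(11,-5)=75 g(11,-3)=90 g(11,-1)=42 g(11,1)=42 g(11,3)=90 g(11,5)=75 g(11,7)=35 g(11,9)=9 g(11,11)=1
t=12: g(12,-12)=1 g(12,-10)=10 g(12,-8)=44 g(12,-6)=110 g(12,-4)=165 g(12,-2)=132 g(12,2)=132 g(12,4)=165 g(12,6)=110 g(12,8)=44 g(12,10)=10 g(12,12)=1
t=13: g(13,-13)=1 g(13,-11)=11 g(13,-9)=54 g(13,-7)=154 g(13,-5)=275 g(13,-3)=297 g(13,-1)=132 g(13,1)=132 g(13,3)=297 g(13,5)=275 g(13,7)=154 g(13,9)=54 g(13,11)=11 g(13,13)=1
t=14: g(14,-14)=1 g(14,-12)=12 g(14,-10)=65 g(14,-8)=208 g(14,-6)=429 g(14,-4)=572 g(14,-2)=429 g(14,2)=429 g(14,4)=572 g(14,6)=429 g(14,8)=208 g(14,10)=65 g(14,12)=12 g(14,14)=1
t=15: g(15,-15)=1 g(15,-13)=13 g(15,-11)=77 g(15,-9)=273 g(15,-7)=637 g(15,-5)=1001 g(15,-3)=1001 g(15,-1)=429 g(15,1)=429 g(15,3)=1001 g(15,5)=1001 g(15,7)=637 g(15,9)=273 g(15,11)=77 g(15,13)=13 g(15,15)=1
t=16: g(16,-16)=1 g(16,-14)=14 g(16,-12)=90 g(16,-10)=350 g(16,-8)=910 g(16,-6)=1638 g(16,-4)=2002 g(16,-2)=1430 g(16,2)=1430 g(16,4)=2002 g(16,6)=1638 g(16,8)=910 g(16,10)=350 g(16,12)=90 g(16,14)=14 g(16,16)=1
t=17: g(17,-17)=1 g(17,-15)=15 g(17,-13)=104 g(17,-11)=440 g(17,-9)=1260 g(17,-7)=2548 g(17,-5)=3640 g(17,-3)=3432 g(17,-1)=1430 g(17,1)=1430 g(17,3)=3432 g(17,5)=3640 g(17,7)=2548 g(17,9)=1260 g(17,11)=440 g(17,13)=104 g(17,15)=15 g(17,17)=1
t=18: g(18,-18)=1 g(18,-16)=16 g(18,-14)=119 g(18,-12)=544 g(18,-10)=1700 g(18,-8)=3808 g(18,-6)=6188 g(18,-4)=7072 g(18,-2)=4862 g(18,2)=4862 g(18,4)=7072 g(18,6)=6188 g(18,8)=3808 g(18,10)=1700 g(18,12)=544 g(18,14)=119 g(18,16)=16 g(18,18)=1
t=19: g(19,-19)=1 g(19,-17)=17 g(19,-15)=135 g(19,-13)=663 g(19,-11)=2244 g(19,-9)=5508 g(19,-7)=9996 g(19,-5)=13260 g(19,-3)=11934 g(19,-1)=4862 g(19,1)=4862 g(19,3)=11934 g(19,5)=13260 g(19,7)=9996 g(19,9)=5508 g(19,11)=2244 g(19,13)=663 g(19,15)=135 g(19,17)=17 g(19,19)=1
t=20: g(20,-20)=1 g(20,-18)=18 g(20,-16)=152 g(20,-14)=798 g(20,-12)=2907 g(20,-10)=7752 g(20,-8)=15504 g(20,-6)=23256 g(20,-4)=25194 g(20,-2)=16796 g(20,2)=16796 g(20,4)=25194 g(20,6)=23256 g(20,8)=15504 g(20,10)=7752 g(20,12)=2907 g(20,14)=798 g(20,16)=152 g(20,18)=18 g(20,20)=1
t=21: g(21,-21)=1 g(21,-19)=19 g(21,-17)=170 g(21,-15)=950 g(21,-13)=3705 g(21,-11)=10659 g(21,-9)=23256 g(21,-7)=38760 g(21,-5)=48450 g(21,-3)=41990 g(21,-1)=16796 g(21,1)=16796 g(21,3)=41990 g(21,5)=48450 g(21,7)=38760 g(21,9)=23256 g(21,11)=10659 g(21,13)=3705 g(21,15)=950 g(21,17)=170 g(21,19)=19 g(21,21)=1
t=22: g(22,-22)=1 g(22,-20)=20 g(22,-18)=189 g(22,-16)=1120 g(22,-14)=4655 g(22,-12)=14364 g(22,-10)=33915 g(22,-8)=62016 g(22,-6)=87210 g(22,-4)=90440 g(22,-2)=58786 g(22,2)=58786 g(22,4)=90440 g(22,6)=87210 g(22,8)=62016 g(22,10)=33915 g(22,12)=14364 g(22,14)=4655 g(22,16)=1120 g(22,18)=189 g(22,20)=20 g(22,22)=1
t=23: g(23,-23)=1 g(23,-21)=21 g(23,-19)=209 g(23,-17)=1309 g(23,-15)=5775 g(23,-13)=19019 g(23,-11)=48279 g(23,-9)=95931 g(23,-7)=149226 g(23,-5)=177650 g(23,-3)=149226 g(23,-1)=58786 g(23,1)=58786 g(23,3)=149226 g(23,5)=177650 g(23,7)=149226 g(23,9)=95931 g(23,11)=48279 g(23,13)=19019 g(23,15)=5775 g(23,17)=1309 g(23,19)=209 g(23,21)=21 g(23,23)=1
t=24: g(24,-24)=1 g(24,-22)=22 g(24,-20)=230 g(24,-18)=1518 g(24,-16)=7084 g(24,-14)=24794 g(24,-12)=67298 g(24,-10)=144210 g(24,-8)=245157 g(24,-6)=326876 g(24,-4)=326876 g(24,-2)=208012 g(24,2)=208012 g(24,4)=326876 g(24,6)=326876 g(24,8)=245157 g(24,10)=144210 g(24,12)=67298 g(24,14)=24794 g(24,16)=7084 g(24,18)=1518 g(24,20)=230 g(24,22)=22 g(24,24)=1
t=25: g(25,-25)=1 g(25,-23)=23 g(25,-21)=252 g(25,-19)=1748 g(25,-17)=8602 g(25,-15)=31878 g(25,-13)=92092 g(25,-11)=211508 g(25,-9)=389367 g(25,-7)=572033 g(25,-5)=653752 g(25,-3)=534888 g(25,-1)=208012 g(25,1)=208012 g(25,3)=534888 g(25,5)=653752 g(25,7)=572033 g(25,9)=389367 g(25,11)=211508 g(25,13)=92092 g(25,15)=31878 g(25,17)=8602 g(25,19)=1748 g(25,21)=252 g(25,23)=23 g(25,25)=1
t=26: g(26,-26)=1 g(26,-24)=24 g(26,-22)=275 g(26,-20)=2000 g(26,-18)=10350 g(26,-16)=40480 g(26,-14)=123970 g(26,-12)=303600 g(26,-10)=600875 g(26,-8)=961400 g(26,-6)=1225785 g(26,-4)=1188640 g(26,-2)=742900 g(26,2)=742900 g(26,4)=1188640 g(26,6)=1225785 g(26,8)=961400 g(26,10)=600875 g(26,12)=303600 g(26,14)=123970 g(26,16)=40480 g(26,18)=10350 g(26,20)=2000 g(26,22)=275 g(26,24)=24 g(26,26)=1
t=27: g(27,-27)=1 g(27,-25)=25 g(27,-23)=299 g(27,-21)=2275 g(27,-19)=12350 g(27,-17)=50830 g(27,-15)=164450 g(27,-13)=427570 g(27,-11)=904475 g(27,-9)=1562275 g(27,-7)=2187185 g(27,-5)=2414425 g(27,-3)=1931540 g(27,-1)=742900 g(27,1)=742900 g(27,3)=1931540 g(27,5)=2414425 g(27,7)=2187185 g(27,9)=1562275 g(27,11)=904475 g(27,13)=427570 g(27,15)=164450 g(27,17)=50830 g(27,19)=12350 g(27,21)=2275 g(27,23)=299 g(27,25)=25 g(27,27)=1
t=28: g(28,-28)=1 g(28,-26)=26 g(28,-24)=324 g(28,-22)=2574 g(28,-20)=14625 g(28,-18)=63180 g(28,-16)=215280 g(28,-14)=592020 g(28,-12)=1332045 g(28,-10)=2466750 g(28,-8)=3749460 g(28,-6)=4601610 g(28,-4)=4345965 g(28,-2)=2674440 g(28,2)=2674440 g(28,4)=4345965 g(28,6)=4601610 g(28,8)=3749460 g(28,10)=2466750 g(28,12)=1332045 g(28,14)=592020 g(28,16)=215280 g(28,18)=63180 g(28,20)=14625 g(28,22)=2574 g(28,24)=324 g(28,26)=26 g(28,28)=1
Paths never hitting 0: Σ_s g(28,s) = 40116600
Paths hitting 0: 2^28 - 40116600 = 228318856
P = 228318856/268435456 = 28539857/33554432

Answer: 28539857/33554432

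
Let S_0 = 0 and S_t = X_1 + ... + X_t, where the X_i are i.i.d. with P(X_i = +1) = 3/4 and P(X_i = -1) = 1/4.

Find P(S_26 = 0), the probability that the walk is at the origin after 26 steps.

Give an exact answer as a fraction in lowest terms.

To be at 0 after 26 steps: need exactly 13 steps of +1 and 13 of -1.
Number of such sequences: C(26,13) = 10400600
Each has probability (3/4)^13 · (1/4)^13 = 1594323/4503599627370496
P = 10400600 · 1594323/4503599627370496 = 2072739474225/562949953421312

Answer: 2072739474225/562949953421312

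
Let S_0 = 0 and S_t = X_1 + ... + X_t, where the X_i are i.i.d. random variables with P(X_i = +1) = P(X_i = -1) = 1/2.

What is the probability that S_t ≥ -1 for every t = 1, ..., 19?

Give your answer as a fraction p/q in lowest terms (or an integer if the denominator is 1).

Let f(t,s) = #length-t paths at position s with S_1..S_t all ≥ -1.
f(t,s) = f(t-1,s-1) + f(t-1,s+1) for s ≥ -1; f(t,s) = 0 for s < -1.
t=0: f(0,0)=1
t=1: f(1,-1)=1 f(1,1)=1
t=2: f(2,0)=2 f(2,2)=1
t=3: f(3,-1)=2 f(3,1)=3 f(3,3)=1
t=4: f(4,0)=5 f(4,2)=4 f(4,4)=1
t=5: f(5,-1)=5 f(5,1)=9 f(5,3)=5 f(5,5)=1
t=6: f(6,0)=14 f(6,2)=14 f(6,4)=6 f(6,6)=1
t=7: f(7,-1)=14 f(7,1)=28 f(7,3)=20 f(7,5)=7 f(7,7)=1
t=8: f(8,0)=42 f(8,2)=48 f(8,4)=27 f(8,6)=8 f(8,8)=1
t=9: f(9,-1)=42 f(9,1)=90 f(9,3)=75 f(9,5)=35 f(9,7)=9 f(9,9)=1
t=10: f(10,0)=132 f(10,2)=165 f(10,4)=110 f(10,6)=44 f(10,8)=10 f(10,10)=1
t=11: f(11,-1)=132 f(11,1)=297 f(11,3)=275 f(11,5)=154 f(11,7)=54 f(11,9)=11 f(11,11)=1
t=12: f(12,0)=429 f(12,2)=572 f(12,4)=429 f(12,6)=208 f(12,8)=65 f(12,10)=12 f(12,12)=1
t=13: f(13,-1)=429 f(13,1)=1001 f(13,3)=1001 f(13,5)=637 f(13,7)=273 f(13,9)=77 f(13,11)=13 f(13,13)=1
t=14: f(14,0)=1430 f(14,2)=2002 f(14,4)=1638 f(14,6)=910 f(14,8)=350 f(14,10)=90 f(14,12)=14 f(14,14)=1
t=15: f(15,-1)=1430 f(15,1)=3432 f(15,3)=3640 f(15,5)=2548 f(15,7)=1260 f(15,9)=440 f(15,11)=104 f(15,13)=15 f(15,15)=1
t=16: f(16,0)=4862 f(16,2)=7072 f(16,4)=6188 f(16,6)=3808 f(16,8)=1700 f(16,10)=544 f(16,12)=119 f(16,14)=16 f(16,16)=1
t=17: f(17,-1)=4862 f(17,1)=11934 f(17,3)=13260 f(17,5)=9996 f(17,7)=5508 f(17,9)=2244 f(17,11)=663 f(17,13)=135 f(17,15)=17 f(17,17)=1
t=18: f(18,0)=16796 f(18,2)=25194 f(18,4)=23256 f(18,6)=15504 f(18,8)=7752 f(18,10)=2907 f(18,12)=798 f(18,14)=152 f(18,16)=18 f(18,18)=1
t=19: f(19,-1)=16796 f(19,1)=41990 f(19,3)=48450 f(19,5)=38760 f(19,7)=23256 f(19,9)=10659 f(19,11)=3705 f(19,13)=950 f(19,15)=170 f(19,17)=19 f(19,19)=1
Σ_s f(19,s) = 184756
P = 184756/524288 = 46189/131072

Answer: 46189/131072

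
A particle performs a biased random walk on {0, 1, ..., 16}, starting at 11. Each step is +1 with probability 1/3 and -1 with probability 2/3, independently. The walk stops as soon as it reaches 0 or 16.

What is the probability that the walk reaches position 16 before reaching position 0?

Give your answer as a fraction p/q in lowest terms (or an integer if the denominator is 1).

Answer: 2047/65535

Derivation:
Biased walk: p = 1/3, q = 2/3, r = q/p = 2
Gambler's ruin: P(hit 16 before 0 | start at 11) = (1 - r^a)/(1 - r^N)
r^11 = 2048; r^16 = 65536
P = (1 - 2048) / (1 - 65536) = -2047 / -65535 = 2047/65535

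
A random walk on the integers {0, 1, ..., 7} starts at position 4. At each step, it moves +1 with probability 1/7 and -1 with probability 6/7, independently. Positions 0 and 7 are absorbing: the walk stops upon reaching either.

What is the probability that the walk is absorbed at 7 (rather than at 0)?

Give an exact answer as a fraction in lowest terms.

Answer: 259/55987

Derivation:
Biased walk: p = 1/7, q = 6/7, r = q/p = 6
Gambler's ruin: P(hit 7 before 0 | start at 4) = (1 - r^a)/(1 - r^N)
r^4 = 1296; r^7 = 279936
P = (1 - 1296) / (1 - 279936) = -1295 / -279935 = 259/55987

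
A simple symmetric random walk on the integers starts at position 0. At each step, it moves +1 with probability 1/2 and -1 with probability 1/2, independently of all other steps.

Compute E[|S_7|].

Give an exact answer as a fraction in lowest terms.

S_7 takes values m ≡ 1 (mod 2) with |m| ≤ 7; P(S_7=m) = C(7,(7+m)/2)/2^7.
Total paths: 2^7 = 128
Distribution: P(S=-7)=1/128, P(S=-5)=7/128, P(S=-3)=21/128, P(S=-1)=35/128, P(S=1)=35/128, P(S=3)=21/128, P(S=5)=7/128, P(S=7)=1/128
E[|S_7|] = Σ_m |m|·P(S_7=m) = 280/128 = 35/16

Answer: 35/16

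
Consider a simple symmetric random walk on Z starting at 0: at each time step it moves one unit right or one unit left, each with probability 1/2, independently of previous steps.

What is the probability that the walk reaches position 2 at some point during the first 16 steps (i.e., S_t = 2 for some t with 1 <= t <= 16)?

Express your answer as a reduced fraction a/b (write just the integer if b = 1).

Answer: 20613/32768

Derivation:
Count via complement. Let g(t,s) = #length-t paths at position s with S_1..S_t all ≠ 2.
g(t,s) = g(t-1,s-1) + g(t-1,s+1) for s ≠ 2; g(t,2) = 0.
t=0: g(0,0)=1
t=1: g(1,-1)=1 g(1,1)=1
t=2: g(2,-2)=1 g(2,0)=2
t=3: g(3,-3)=1 g(3,-1)=3 g(3,1)=2
t=4: g(4,-4)=1 g(4,-2)=4 g(4,0)=5
t=5: g(5,-5)=1 g(5,-3)=5 g(5,-1)=9 g(5,1)=5
t=6: g(6,-6)=1 g(6,-4)=6 g(6,-2)=14 g(6,0)=14
t=7: g(7,-7)=1 g(7,-5)=7 g(7,-3)=20 g(7,-1)=28 g(7,1)=14
t=8: g(8,-8)=1 g(8,-6)=8 g(8,-4)=27 g(8,-2)=48 g(8,0)=42
t=9: g(9,-9)=1 g(9,-7)=9 g(9,-5)=35 g(9,-3)=75 g(9,-1)=90 g(9,1)=42
t=10: g(10,-10)=1 g(10,-8)=10 g(10,-6)=44 g(10,-4)=110 g(10,-2)=165 g(10,0)=132
t=11: g(11,-11)=1 g(11,-9)=11 g(11,-7)=54 g(11,-5)=154 g(11,-3)=275 g(11,-1)=297 g(11,1)=132
t=12: g(12,-12)=1 g(12,-10)=12 g(12,-8)=65 g(12,-6)=208 g(12,-4)=429 g(12,-2)=572 g(12,0)=429
t=13: g(13,-13)=1 g(13,-11)=13 g(13,-9)=77 g(13,-7)=273 g(13,-5)=637 g(13,-3)=1001 g(13,-1)=1001 g(13,1)=429
t=14: g(14,-14)=1 g(14,-12)=14 g(14,-10)=90 g(14,-8)=350 g(14,-6)=910 g(14,-4)=1638 g(14,-2)=2002 g(14,0)=1430
t=15: g(15,-15)=1 g(15,-13)=15 g(15,-11)=104 g(15,-9)=440 g(15,-7)=1260 g(15,-5)=2548 g(15,-3)=3640 g(15,-1)=3432 g(15,1)=1430
t=16: g(16,-16)=1 g(16,-14)=16 g(16,-12)=119 g(16,-10)=544 g(16,-8)=1700 g(16,-6)=3808 g(16,-4)=6188 g(16,-2)=7072 g(16,0)=4862
Paths never hitting 2: Σ_s g(16,s) = 24310
Paths hitting 2: 2^16 - 24310 = 41226
P = 41226/65536 = 20613/32768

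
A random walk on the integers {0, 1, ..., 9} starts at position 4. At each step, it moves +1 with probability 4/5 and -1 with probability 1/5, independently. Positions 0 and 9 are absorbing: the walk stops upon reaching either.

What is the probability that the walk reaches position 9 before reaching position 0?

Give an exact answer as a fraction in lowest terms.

Biased walk: p = 4/5, q = 1/5, r = q/p = 1/4
Gambler's ruin: P(hit 9 before 0 | start at 4) = (1 - r^a)/(1 - r^N)
r^4 = 1/256; r^9 = 1/262144
P = (1 - 1/256) / (1 - 1/262144) = 255/256 / 262143/262144 = 87040/87381

Answer: 87040/87381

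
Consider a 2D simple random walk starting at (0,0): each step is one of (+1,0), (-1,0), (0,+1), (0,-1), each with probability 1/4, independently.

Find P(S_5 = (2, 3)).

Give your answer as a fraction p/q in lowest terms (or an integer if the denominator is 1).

Let h be the number of horizontal steps (so 5-h are vertical). To end at (2,3) need (h+2)/2 right-steps and ((5-h)+3)/2 up-steps.
Sum over h with 2 ≤ h ≤ 2, h ≡ 0 (mod 2), 5-h ≡ 1 (mod 2):
h=2: C(5,2)·C(2,2)·C(3,3) = 10·1·1 = 10
Total favorable: 10
Total paths: 4^5 = 1024
P = 10/1024 = 5/512

Answer: 5/512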